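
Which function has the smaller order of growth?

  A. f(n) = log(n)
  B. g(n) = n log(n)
A

f(n) = log(n) is O(log n), while g(n) = n log(n) is O(n log n).
Since O(log n) grows slower than O(n log n), f(n) is dominated.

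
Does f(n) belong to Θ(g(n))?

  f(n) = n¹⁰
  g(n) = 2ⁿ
False

f(n) = n¹⁰ is O(n¹⁰), and g(n) = 2ⁿ is O(2ⁿ).
Since they have different growth rates, f(n) = Θ(g(n)) is false.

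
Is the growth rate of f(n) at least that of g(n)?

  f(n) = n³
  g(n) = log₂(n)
True

f(n) = n³ is O(n³), and g(n) = log₂(n) is O(log n).
Since O(n³) grows at least as fast as O(log n), f(n) = Ω(g(n)) is true.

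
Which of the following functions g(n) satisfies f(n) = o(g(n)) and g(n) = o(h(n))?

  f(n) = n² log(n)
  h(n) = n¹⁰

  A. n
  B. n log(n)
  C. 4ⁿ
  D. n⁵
D

We need g(n) with n² log(n) = o(g(n)) and g(n) = o(n¹⁰), i.e. O(n² log n) ≺ g ≺ O(n¹⁰).
Check each option:
  A. n — O(n) does not grow strictly faster than f(n)
  B. n log(n) — O(n log n) does not grow strictly faster than f(n)
  C. 4ⁿ — O(4ⁿ) does not grow strictly slower than h(n)
  D. n⁵ — O(n⁵) is strictly between O(n² log n) and O(n¹⁰) ✓

Only option D (n⁵) lies strictly between.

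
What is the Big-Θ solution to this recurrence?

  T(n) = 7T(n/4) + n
Θ(n^log₄(7))

Master Theorem: a = 7, b = 4, f(n) = n.
Compute the critical exponent d = log₄(7) = 1.404.
Compare f(n) = Θ(n) against n^d:
  k = 1 < d = 1.404, so f(n) = O(n^(d-ε)) — Case 1.
  The recursion cost dominates: T(n) = Θ(n^d) = Θ(n^log₄(7)).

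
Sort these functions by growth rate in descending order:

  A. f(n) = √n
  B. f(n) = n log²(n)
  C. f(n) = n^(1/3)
B > A > C

Comparing growth rates:
B = n log²(n) is O(n log² n)
A = √n is O(√n)
C = n^(1/3) is O(n^(1/3))

Therefore, the order from fastest to slowest is: B > A > C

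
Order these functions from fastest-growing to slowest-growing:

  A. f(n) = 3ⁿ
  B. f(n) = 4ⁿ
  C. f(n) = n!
C > B > A

Comparing growth rates:
C = n! is O(n!)
B = 4ⁿ is O(4ⁿ)
A = 3ⁿ is O(3ⁿ)

Therefore, the order from fastest to slowest is: C > B > A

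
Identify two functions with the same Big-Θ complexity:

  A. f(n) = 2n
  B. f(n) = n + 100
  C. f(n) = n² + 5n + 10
A and B

Examining each function:
  A. 2n is O(n)
  B. n + 100 is O(n)
  C. n² + 5n + 10 is O(n²)

Functions A and B both have the same complexity class.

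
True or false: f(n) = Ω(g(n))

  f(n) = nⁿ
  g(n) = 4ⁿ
True

f(n) = nⁿ is O(nⁿ), and g(n) = 4ⁿ is O(4ⁿ).
Since O(nⁿ) grows at least as fast as O(4ⁿ), f(n) = Ω(g(n)) is true.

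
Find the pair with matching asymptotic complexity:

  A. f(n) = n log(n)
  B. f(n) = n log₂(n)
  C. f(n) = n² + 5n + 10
A and B

Examining each function:
  A. n log(n) is O(n log n)
  B. n log₂(n) is O(n log n)
  C. n² + 5n + 10 is O(n²)

Functions A and B both have the same complexity class.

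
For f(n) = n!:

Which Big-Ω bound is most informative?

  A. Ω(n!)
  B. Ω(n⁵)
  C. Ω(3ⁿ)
A

f(n) = n! is Ω(n!).
All listed options are valid Big-Ω bounds (lower bounds),
but Ω(n!) is the tightest (largest valid bound).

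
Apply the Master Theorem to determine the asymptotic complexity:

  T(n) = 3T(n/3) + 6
Θ(n)

Master Theorem: a = 3, b = 3, f(n) = 6.
Compute the critical exponent d = log₃(3) = 1.
Compare f(n) = Θ(1) against n^d:
  k = 0 < d = 1, so f(n) = O(n^(d-ε)) — Case 1.
  The recursion cost dominates: T(n) = Θ(n^d) = Θ(n).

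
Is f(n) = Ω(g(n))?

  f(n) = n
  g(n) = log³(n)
True

f(n) = n is O(n), and g(n) = log³(n) is O(log³ n).
Since O(n) grows at least as fast as O(log³ n), f(n) = Ω(g(n)) is true.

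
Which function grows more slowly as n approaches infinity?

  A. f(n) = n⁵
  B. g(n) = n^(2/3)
B

f(n) = n⁵ is O(n⁵), while g(n) = n^(2/3) is O(n^(2/3)).
Since O(n^(2/3)) grows slower than O(n⁵), g(n) is dominated.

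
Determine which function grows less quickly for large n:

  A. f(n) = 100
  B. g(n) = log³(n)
A

f(n) = 100 is O(1), while g(n) = log³(n) is O(log³ n).
Since O(1) grows slower than O(log³ n), f(n) is dominated.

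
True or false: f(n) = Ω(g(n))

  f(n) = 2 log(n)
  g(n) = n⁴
False

f(n) = 2 log(n) is O(log n), and g(n) = n⁴ is O(n⁴).
Since O(log n) grows slower than O(n⁴), f(n) = Ω(g(n)) is false.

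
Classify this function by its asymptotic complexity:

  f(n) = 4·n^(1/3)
O(n^(1/3))

The dominant term in 4·n^(1/3) is 4·n^(1/3), which is Θ(n^(1/3)).
Constants are absorbed, so the tightest bound is O(n^(1/3)).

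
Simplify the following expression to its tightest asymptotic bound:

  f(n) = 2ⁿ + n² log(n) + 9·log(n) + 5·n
Θ(2ⁿ)

Order the terms by growth rate: 9·log(n) ≺ 5·n ≺ n² log(n) ≺ 2ⁿ.
The fastest-growing term 2ⁿ dominates as n → ∞; dropping its constant factor gives Θ(2ⁿ).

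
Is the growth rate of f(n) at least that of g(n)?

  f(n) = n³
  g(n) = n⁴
False

f(n) = n³ is O(n³), and g(n) = n⁴ is O(n⁴).
Since O(n³) grows slower than O(n⁴), f(n) = Ω(g(n)) is false.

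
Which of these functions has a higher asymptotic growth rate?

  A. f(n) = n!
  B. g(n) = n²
A

f(n) = n! is O(n!), while g(n) = n² is O(n²).
Since O(n!) grows faster than O(n²), f(n) dominates.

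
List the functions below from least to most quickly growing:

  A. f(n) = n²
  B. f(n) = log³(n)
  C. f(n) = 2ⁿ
B < A < C

Comparing growth rates:
B = log³(n) is O(log³ n)
A = n² is O(n²)
C = 2ⁿ is O(2ⁿ)

Therefore, the order from slowest to fastest is: B < A < C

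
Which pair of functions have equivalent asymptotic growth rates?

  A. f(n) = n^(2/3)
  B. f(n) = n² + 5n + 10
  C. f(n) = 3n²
B and C

Examining each function:
  A. n^(2/3) is O(n^(2/3))
  B. n² + 5n + 10 is O(n²)
  C. 3n² is O(n²)

Functions B and C both have the same complexity class.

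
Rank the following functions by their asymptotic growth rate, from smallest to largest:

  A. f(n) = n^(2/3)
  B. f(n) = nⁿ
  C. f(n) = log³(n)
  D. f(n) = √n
C < D < A < B

Comparing growth rates:
C = log³(n) is O(log³ n)
D = √n is O(√n)
A = n^(2/3) is O(n^(2/3))
B = nⁿ is O(nⁿ)

Therefore, the order from slowest to fastest is: C < D < A < B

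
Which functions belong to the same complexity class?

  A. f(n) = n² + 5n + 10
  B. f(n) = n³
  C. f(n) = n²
A and C

Examining each function:
  A. n² + 5n + 10 is O(n²)
  B. n³ is O(n³)
  C. n² is O(n²)

Functions A and C both have the same complexity class.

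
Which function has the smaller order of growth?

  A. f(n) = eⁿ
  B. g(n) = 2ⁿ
B

f(n) = eⁿ is O(eⁿ), while g(n) = 2ⁿ is O(2ⁿ).
Since O(2ⁿ) grows slower than O(eⁿ), g(n) is dominated.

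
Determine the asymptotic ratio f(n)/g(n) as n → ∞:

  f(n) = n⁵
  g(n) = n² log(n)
∞

Since n⁵ (O(n⁵)) grows faster than n² log(n) (O(n² log n)),
the ratio f(n)/g(n) → ∞ as n → ∞.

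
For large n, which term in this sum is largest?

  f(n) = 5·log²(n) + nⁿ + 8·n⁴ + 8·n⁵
nⁿ

Looking at each term:
  - 5·log²(n) is O(log² n)
  - nⁿ is O(nⁿ)
  - 8·n⁴ is O(n⁴)
  - 8·n⁵ is O(n⁵)

The term nⁿ (O(nⁿ)) grows fastest and dominates all others.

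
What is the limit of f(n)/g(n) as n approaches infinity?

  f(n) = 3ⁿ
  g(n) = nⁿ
0

Since 3ⁿ (O(3ⁿ)) grows slower than nⁿ (O(nⁿ)),
the ratio f(n)/g(n) → 0 as n → ∞.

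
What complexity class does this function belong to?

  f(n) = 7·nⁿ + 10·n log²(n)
O(nⁿ)

The dominant term in 7·nⁿ + 10·n log²(n) is 7·nⁿ, which is Θ(nⁿ).
Lower-order terms (10·n log²(n)) are asymptotically negligible.
Constants are absorbed, so the tightest bound is O(nⁿ).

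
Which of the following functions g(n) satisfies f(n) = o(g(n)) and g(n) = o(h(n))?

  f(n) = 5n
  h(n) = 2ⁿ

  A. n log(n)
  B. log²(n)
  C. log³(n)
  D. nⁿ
A

We need g(n) with 5n = o(g(n)) and g(n) = o(2ⁿ), i.e. O(n) ≺ g ≺ O(2ⁿ).
Check each option:
  A. n log(n) — O(n log n) is strictly between O(n) and O(2ⁿ) ✓
  B. log²(n) — O(log² n) does not grow strictly faster than f(n)
  C. log³(n) — O(log³ n) does not grow strictly faster than f(n)
  D. nⁿ — O(nⁿ) does not grow strictly slower than h(n)

Only option A (n log(n)) lies strictly between.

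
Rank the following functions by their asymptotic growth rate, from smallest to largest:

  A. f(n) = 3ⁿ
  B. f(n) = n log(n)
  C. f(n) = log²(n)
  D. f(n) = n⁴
C < B < D < A

Comparing growth rates:
C = log²(n) is O(log² n)
B = n log(n) is O(n log n)
D = n⁴ is O(n⁴)
A = 3ⁿ is O(3ⁿ)

Therefore, the order from slowest to fastest is: C < B < D < A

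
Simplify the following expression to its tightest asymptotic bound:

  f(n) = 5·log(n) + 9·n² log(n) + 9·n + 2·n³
Θ(n³)

Order the terms by growth rate: 5·log(n) ≺ 9·n ≺ 9·n² log(n) ≺ 2·n³.
The fastest-growing term 2·n³ dominates as n → ∞; dropping its constant factor gives Θ(n³).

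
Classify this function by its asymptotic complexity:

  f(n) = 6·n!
O(n!)

The dominant term in 6·n! is 6·n!, which is Θ(n!).
Constants are absorbed, so the tightest bound is O(n!).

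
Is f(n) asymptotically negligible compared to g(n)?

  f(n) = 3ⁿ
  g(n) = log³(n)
False

f(n) = 3ⁿ is O(3ⁿ), and g(n) = log³(n) is O(log³ n).
Since O(3ⁿ) grows faster than or equal to O(log³ n), f(n) = o(g(n)) is false.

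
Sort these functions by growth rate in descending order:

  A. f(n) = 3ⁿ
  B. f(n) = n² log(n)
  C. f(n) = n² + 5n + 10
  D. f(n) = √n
A > B > C > D

Comparing growth rates:
A = 3ⁿ is O(3ⁿ)
B = n² log(n) is O(n² log n)
C = n² + 5n + 10 is O(n²)
D = √n is O(√n)

Therefore, the order from fastest to slowest is: A > B > C > D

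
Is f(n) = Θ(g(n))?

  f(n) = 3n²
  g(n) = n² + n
True

f(n) = 3n² and g(n) = n² + n are both O(n²).
Since they have the same asymptotic growth rate, f(n) = Θ(g(n)) is true.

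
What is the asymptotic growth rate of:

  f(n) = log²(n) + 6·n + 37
Θ(n)

Order the terms by growth rate: 37 ≺ log²(n) ≺ 6·n.
The fastest-growing term 6·n dominates as n → ∞; dropping its constant factor gives Θ(n).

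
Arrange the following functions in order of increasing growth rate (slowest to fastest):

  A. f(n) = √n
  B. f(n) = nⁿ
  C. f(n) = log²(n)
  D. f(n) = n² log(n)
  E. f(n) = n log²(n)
C < A < E < D < B

Comparing growth rates:
C = log²(n) is O(log² n)
A = √n is O(√n)
E = n log²(n) is O(n log² n)
D = n² log(n) is O(n² log n)
B = nⁿ is O(nⁿ)

Therefore, the order from slowest to fastest is: C < A < E < D < B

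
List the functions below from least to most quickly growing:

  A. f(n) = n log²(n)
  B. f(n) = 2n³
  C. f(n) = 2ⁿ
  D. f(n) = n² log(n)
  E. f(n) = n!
A < D < B < C < E

Comparing growth rates:
A = n log²(n) is O(n log² n)
D = n² log(n) is O(n² log n)
B = 2n³ is O(n³)
C = 2ⁿ is O(2ⁿ)
E = n! is O(n!)

Therefore, the order from slowest to fastest is: A < D < B < C < E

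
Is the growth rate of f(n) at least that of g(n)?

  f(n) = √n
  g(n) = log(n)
True

f(n) = √n is O(√n), and g(n) = log(n) is O(log n).
Since O(√n) grows at least as fast as O(log n), f(n) = Ω(g(n)) is true.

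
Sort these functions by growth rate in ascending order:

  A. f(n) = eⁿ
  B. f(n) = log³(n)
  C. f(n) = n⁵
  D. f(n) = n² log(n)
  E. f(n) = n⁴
B < D < E < C < A

Comparing growth rates:
B = log³(n) is O(log³ n)
D = n² log(n) is O(n² log n)
E = n⁴ is O(n⁴)
C = n⁵ is O(n⁵)
A = eⁿ is O(eⁿ)

Therefore, the order from slowest to fastest is: B < D < E < C < A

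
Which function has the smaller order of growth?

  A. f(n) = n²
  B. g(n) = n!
A

f(n) = n² is O(n²), while g(n) = n! is O(n!).
Since O(n²) grows slower than O(n!), f(n) is dominated.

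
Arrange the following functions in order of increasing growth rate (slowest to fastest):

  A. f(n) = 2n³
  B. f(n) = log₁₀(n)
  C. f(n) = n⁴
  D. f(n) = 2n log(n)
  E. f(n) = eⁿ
B < D < A < C < E

Comparing growth rates:
B = log₁₀(n) is O(log n)
D = 2n log(n) is O(n log n)
A = 2n³ is O(n³)
C = n⁴ is O(n⁴)
E = eⁿ is O(eⁿ)

Therefore, the order from slowest to fastest is: B < D < A < C < E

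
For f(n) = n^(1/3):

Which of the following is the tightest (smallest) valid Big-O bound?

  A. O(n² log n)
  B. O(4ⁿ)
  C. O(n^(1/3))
C

f(n) = n^(1/3) is O(n^(1/3)).
All listed options are valid Big-O bounds (upper bounds),
but O(n^(1/3)) is the tightest (smallest valid bound).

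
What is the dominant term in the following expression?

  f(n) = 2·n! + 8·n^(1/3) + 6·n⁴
2·n!

Looking at each term:
  - 2·n! is O(n!)
  - 8·n^(1/3) is O(n^(1/3))
  - 6·n⁴ is O(n⁴)

The term 2·n! (O(n!)) grows fastest and dominates all others.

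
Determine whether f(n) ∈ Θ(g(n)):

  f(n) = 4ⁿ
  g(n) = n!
False

f(n) = 4ⁿ is O(4ⁿ), and g(n) = n! is O(n!).
Since they have different growth rates, f(n) = Θ(g(n)) is false.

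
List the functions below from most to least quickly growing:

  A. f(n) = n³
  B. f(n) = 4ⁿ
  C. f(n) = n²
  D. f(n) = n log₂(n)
B > A > C > D

Comparing growth rates:
B = 4ⁿ is O(4ⁿ)
A = n³ is O(n³)
C = n² is O(n²)
D = n log₂(n) is O(n log n)

Therefore, the order from fastest to slowest is: B > A > C > D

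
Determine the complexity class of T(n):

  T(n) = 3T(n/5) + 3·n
Θ(n)

Master Theorem: a = 3, b = 5, f(n) = 3·n.
Compute the critical exponent d = log₅(3) = 0.683.
Compare f(n) = Θ(n) against n^d:
  k = 1 > d = 0.683, so f(n) = Ω(n^(d+ε)) — Case 3.
  Regularity: a·(n/b)^1/n^1 = a/b^1 = 3/5 < 1 ✓.
  The top-level work dominates: T(n) = Θ(f(n)) = Θ(n).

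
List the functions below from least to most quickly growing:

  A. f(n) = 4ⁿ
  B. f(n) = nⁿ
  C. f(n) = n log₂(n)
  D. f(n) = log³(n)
D < C < A < B

Comparing growth rates:
D = log³(n) is O(log³ n)
C = n log₂(n) is O(n log n)
A = 4ⁿ is O(4ⁿ)
B = nⁿ is O(nⁿ)

Therefore, the order from slowest to fastest is: D < C < A < B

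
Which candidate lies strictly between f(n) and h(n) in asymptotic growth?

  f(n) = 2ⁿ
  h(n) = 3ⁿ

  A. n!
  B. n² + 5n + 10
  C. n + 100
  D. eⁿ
D

We need g(n) with 2ⁿ = o(g(n)) and g(n) = o(3ⁿ), i.e. O(2ⁿ) ≺ g ≺ O(3ⁿ).
Check each option:
  A. n! — O(n!) does not grow strictly slower than h(n)
  B. n² + 5n + 10 — O(n²) does not grow strictly faster than f(n)
  C. n + 100 — O(n) does not grow strictly faster than f(n)
  D. eⁿ — O(eⁿ) is strictly between O(2ⁿ) and O(3ⁿ) ✓

Only option D (eⁿ) lies strictly between.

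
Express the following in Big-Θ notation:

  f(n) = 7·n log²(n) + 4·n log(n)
Θ(n log² n)

Order the terms by growth rate: 4·n log(n) ≺ 7·n log²(n).
The fastest-growing term 7·n log²(n) dominates as n → ∞; dropping its constant factor gives Θ(n log² n).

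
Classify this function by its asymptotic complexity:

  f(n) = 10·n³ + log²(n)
O(n³)

The dominant term in 10·n³ + log²(n) is 10·n³, which is Θ(n³).
Lower-order terms (log²(n)) are asymptotically negligible.
Constants are absorbed, so the tightest bound is O(n³).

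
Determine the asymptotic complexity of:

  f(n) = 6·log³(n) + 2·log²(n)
O(log³ n)

The dominant term in 6·log³(n) + 2·log²(n) is 6·log³(n), which is Θ(log³ n).
Lower-order terms (2·log²(n)) are asymptotically negligible.
Constants are absorbed, so the tightest bound is O(log³ n).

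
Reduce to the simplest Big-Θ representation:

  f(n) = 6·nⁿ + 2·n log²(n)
Θ(nⁿ)

Order the terms by growth rate: 2·n log²(n) ≺ 6·nⁿ.
The fastest-growing term 6·nⁿ dominates as n → ∞; dropping its constant factor gives Θ(nⁿ).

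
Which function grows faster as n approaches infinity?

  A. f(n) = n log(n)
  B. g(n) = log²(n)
A

f(n) = n log(n) is O(n log n), while g(n) = log²(n) is O(log² n).
Since O(n log n) grows faster than O(log² n), f(n) dominates.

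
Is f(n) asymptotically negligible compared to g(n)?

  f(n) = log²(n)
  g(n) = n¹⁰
True

f(n) = log²(n) is O(log² n), and g(n) = n¹⁰ is O(n¹⁰).
Since O(log² n) grows strictly slower than O(n¹⁰), f(n) = o(g(n)) is true.
This means lim(n→∞) f(n)/g(n) = 0.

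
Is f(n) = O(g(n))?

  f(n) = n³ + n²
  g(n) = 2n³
True

f(n) = n³ + n² and g(n) = 2n³ are both O(n³).
Big-O permits equal growth rates (f ≤ c·g for some c), so f(n) = O(g(n)) is true.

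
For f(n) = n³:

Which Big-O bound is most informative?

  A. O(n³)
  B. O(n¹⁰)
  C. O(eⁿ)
A

f(n) = n³ is O(n³).
All listed options are valid Big-O bounds (upper bounds),
but O(n³) is the tightest (smallest valid bound).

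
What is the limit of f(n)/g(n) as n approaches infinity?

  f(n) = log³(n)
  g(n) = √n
0

Since log³(n) (O(log³ n)) grows slower than √n (O(√n)),
the ratio f(n)/g(n) → 0 as n → ∞.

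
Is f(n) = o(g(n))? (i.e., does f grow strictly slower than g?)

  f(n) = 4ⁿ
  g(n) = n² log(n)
False

f(n) = 4ⁿ is O(4ⁿ), and g(n) = n² log(n) is O(n² log n).
Since O(4ⁿ) grows faster than or equal to O(n² log n), f(n) = o(g(n)) is false.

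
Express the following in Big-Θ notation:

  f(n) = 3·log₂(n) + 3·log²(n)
Θ(log² n)

Order the terms by growth rate: 3·log₂(n) ≺ 3·log²(n).
The fastest-growing term 3·log²(n) dominates as n → ∞; dropping its constant factor gives Θ(log² n).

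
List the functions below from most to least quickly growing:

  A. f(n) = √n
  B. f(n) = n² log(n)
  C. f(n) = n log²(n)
B > C > A

Comparing growth rates:
B = n² log(n) is O(n² log n)
C = n log²(n) is O(n log² n)
A = √n is O(√n)

Therefore, the order from fastest to slowest is: B > C > A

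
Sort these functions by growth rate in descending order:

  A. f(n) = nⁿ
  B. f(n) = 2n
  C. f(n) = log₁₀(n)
A > B > C

Comparing growth rates:
A = nⁿ is O(nⁿ)
B = 2n is O(n)
C = log₁₀(n) is O(log n)

Therefore, the order from fastest to slowest is: A > B > C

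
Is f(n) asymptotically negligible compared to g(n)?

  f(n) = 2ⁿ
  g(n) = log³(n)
False

f(n) = 2ⁿ is O(2ⁿ), and g(n) = log³(n) is O(log³ n).
Since O(2ⁿ) grows faster than or equal to O(log³ n), f(n) = o(g(n)) is false.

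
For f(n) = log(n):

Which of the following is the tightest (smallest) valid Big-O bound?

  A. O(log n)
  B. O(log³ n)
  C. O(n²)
A

f(n) = log(n) is O(log n).
All listed options are valid Big-O bounds (upper bounds),
but O(log n) is the tightest (smallest valid bound).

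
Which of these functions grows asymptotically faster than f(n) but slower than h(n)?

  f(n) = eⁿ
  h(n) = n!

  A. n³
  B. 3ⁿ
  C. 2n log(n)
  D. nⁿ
B

We need g(n) with eⁿ = o(g(n)) and g(n) = o(n!), i.e. O(eⁿ) ≺ g ≺ O(n!).
Check each option:
  A. n³ — O(n³) does not grow strictly faster than f(n)
  B. 3ⁿ — O(3ⁿ) is strictly between O(eⁿ) and O(n!) ✓
  C. 2n log(n) — O(n log n) does not grow strictly faster than f(n)
  D. nⁿ — O(nⁿ) does not grow strictly slower than h(n)

Only option B (3ⁿ) lies strictly between.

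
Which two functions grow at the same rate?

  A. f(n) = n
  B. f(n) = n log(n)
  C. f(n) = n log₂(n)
B and C

Examining each function:
  A. n is O(n)
  B. n log(n) is O(n log n)
  C. n log₂(n) is O(n log n)

Functions B and C both have the same complexity class.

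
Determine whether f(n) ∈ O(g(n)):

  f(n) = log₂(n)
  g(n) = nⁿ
True

f(n) = log₂(n) is O(log n), and g(n) = nⁿ is O(nⁿ).
Since O(log n) ⊆ O(nⁿ) (f grows no faster than g), f(n) = O(g(n)) is true.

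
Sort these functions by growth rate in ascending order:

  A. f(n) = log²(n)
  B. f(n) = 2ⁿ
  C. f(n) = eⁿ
A < B < C

Comparing growth rates:
A = log²(n) is O(log² n)
B = 2ⁿ is O(2ⁿ)
C = eⁿ is O(eⁿ)

Therefore, the order from slowest to fastest is: A < B < C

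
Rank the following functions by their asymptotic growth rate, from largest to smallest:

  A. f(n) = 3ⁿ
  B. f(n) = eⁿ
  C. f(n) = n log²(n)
A > B > C

Comparing growth rates:
A = 3ⁿ is O(3ⁿ)
B = eⁿ is O(eⁿ)
C = n log²(n) is O(n log² n)

Therefore, the order from fastest to slowest is: A > B > C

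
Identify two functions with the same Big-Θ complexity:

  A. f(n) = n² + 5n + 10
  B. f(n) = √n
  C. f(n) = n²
A and C

Examining each function:
  A. n² + 5n + 10 is O(n²)
  B. √n is O(√n)
  C. n² is O(n²)

Functions A and C both have the same complexity class.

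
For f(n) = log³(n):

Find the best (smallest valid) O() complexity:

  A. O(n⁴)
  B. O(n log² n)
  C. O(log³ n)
C

f(n) = log³(n) is O(log³ n).
All listed options are valid Big-O bounds (upper bounds),
but O(log³ n) is the tightest (smallest valid bound).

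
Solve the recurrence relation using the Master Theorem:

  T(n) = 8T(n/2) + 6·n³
Θ(n³ log n)

Master Theorem: a = 8, b = 2, f(n) = 6·n³.
Compute the critical exponent d = log₂(8) = 3.
Compare f(n) = Θ(n³) against n^d:
  k = 3 = d, so f(n) = Θ(n^d) — Case 2.
  Work is balanced across levels: T(n) = Θ(n^d log n) = Θ(n³ log n).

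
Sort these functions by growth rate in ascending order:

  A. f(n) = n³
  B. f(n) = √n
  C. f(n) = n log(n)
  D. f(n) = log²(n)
D < B < C < A

Comparing growth rates:
D = log²(n) is O(log² n)
B = √n is O(√n)
C = n log(n) is O(n log n)
A = n³ is O(n³)

Therefore, the order from slowest to fastest is: D < B < C < A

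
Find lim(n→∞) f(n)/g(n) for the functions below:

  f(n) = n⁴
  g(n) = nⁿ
0

Since n⁴ (O(n⁴)) grows slower than nⁿ (O(nⁿ)),
the ratio f(n)/g(n) → 0 as n → ∞.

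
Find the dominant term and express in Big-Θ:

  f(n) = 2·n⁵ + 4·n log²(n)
Θ(n⁵)

Order the terms by growth rate: 4·n log²(n) ≺ 2·n⁵.
The fastest-growing term 2·n⁵ dominates as n → ∞; dropping its constant factor gives Θ(n⁵).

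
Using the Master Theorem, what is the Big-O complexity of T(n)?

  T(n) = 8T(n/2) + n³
Θ(n³ log n)

Master Theorem: a = 8, b = 2, f(n) = n³.
Compute the critical exponent d = log₂(8) = 3.
Compare f(n) = Θ(n³) against n^d:
  k = 3 = d, so f(n) = Θ(n^d) — Case 2.
  Work is balanced across levels: T(n) = Θ(n^d log n) = Θ(n³ log n).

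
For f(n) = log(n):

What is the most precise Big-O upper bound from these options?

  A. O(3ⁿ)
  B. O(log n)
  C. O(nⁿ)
B

f(n) = log(n) is O(log n).
All listed options are valid Big-O bounds (upper bounds),
but O(log n) is the tightest (smallest valid bound).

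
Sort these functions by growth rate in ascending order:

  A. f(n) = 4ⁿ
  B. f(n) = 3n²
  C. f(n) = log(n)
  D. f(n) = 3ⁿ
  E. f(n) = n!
C < B < D < A < E

Comparing growth rates:
C = log(n) is O(log n)
B = 3n² is O(n²)
D = 3ⁿ is O(3ⁿ)
A = 4ⁿ is O(4ⁿ)
E = n! is O(n!)

Therefore, the order from slowest to fastest is: C < B < D < A < E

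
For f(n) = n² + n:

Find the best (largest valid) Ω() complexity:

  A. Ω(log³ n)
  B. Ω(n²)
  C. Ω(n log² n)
B

f(n) = n² + n is Ω(n²).
All listed options are valid Big-Ω bounds (lower bounds),
but Ω(n²) is the tightest (largest valid bound).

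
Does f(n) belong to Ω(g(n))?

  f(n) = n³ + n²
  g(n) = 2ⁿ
False

f(n) = n³ + n² is O(n³), and g(n) = 2ⁿ is O(2ⁿ).
Since O(n³) grows slower than O(2ⁿ), f(n) = Ω(g(n)) is false.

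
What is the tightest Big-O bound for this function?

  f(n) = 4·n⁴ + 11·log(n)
O(n⁴)

The dominant term in 4·n⁴ + 11·log(n) is 4·n⁴, which is Θ(n⁴).
Lower-order terms (11·log(n)) are asymptotically negligible.
Constants are absorbed, so the tightest bound is O(n⁴).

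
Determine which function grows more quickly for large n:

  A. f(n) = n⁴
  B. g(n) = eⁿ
B

f(n) = n⁴ is O(n⁴), while g(n) = eⁿ is O(eⁿ).
Since O(eⁿ) grows faster than O(n⁴), g(n) dominates.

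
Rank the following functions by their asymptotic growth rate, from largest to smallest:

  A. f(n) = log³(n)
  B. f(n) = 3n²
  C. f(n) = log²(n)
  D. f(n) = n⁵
D > B > A > C

Comparing growth rates:
D = n⁵ is O(n⁵)
B = 3n² is O(n²)
A = log³(n) is O(log³ n)
C = log²(n) is O(log² n)

Therefore, the order from fastest to slowest is: D > B > A > C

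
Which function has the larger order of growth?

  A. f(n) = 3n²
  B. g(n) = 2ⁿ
B

f(n) = 3n² is O(n²), while g(n) = 2ⁿ is O(2ⁿ).
Since O(2ⁿ) grows faster than O(n²), g(n) dominates.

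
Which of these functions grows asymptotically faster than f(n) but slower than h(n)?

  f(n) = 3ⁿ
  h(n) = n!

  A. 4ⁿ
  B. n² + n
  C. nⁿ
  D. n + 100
A

We need g(n) with 3ⁿ = o(g(n)) and g(n) = o(n!), i.e. O(3ⁿ) ≺ g ≺ O(n!).
Check each option:
  A. 4ⁿ — O(4ⁿ) is strictly between O(3ⁿ) and O(n!) ✓
  B. n² + n — O(n²) does not grow strictly faster than f(n)
  C. nⁿ — O(nⁿ) does not grow strictly slower than h(n)
  D. n + 100 — O(n) does not grow strictly faster than f(n)

Only option A (4ⁿ) lies strictly between.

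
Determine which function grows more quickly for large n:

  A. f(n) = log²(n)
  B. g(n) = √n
B

f(n) = log²(n) is O(log² n), while g(n) = √n is O(√n).
Since O(√n) grows faster than O(log² n), g(n) dominates.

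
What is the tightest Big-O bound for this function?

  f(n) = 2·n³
O(n³)

The dominant term in 2·n³ is 2·n³, which is Θ(n³).
Constants are absorbed, so the tightest bound is O(n³).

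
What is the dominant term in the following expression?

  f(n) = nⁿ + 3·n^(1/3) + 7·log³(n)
nⁿ

Looking at each term:
  - nⁿ is O(nⁿ)
  - 3·n^(1/3) is O(n^(1/3))
  - 7·log³(n) is O(log³ n)

The term nⁿ (O(nⁿ)) grows fastest and dominates all others.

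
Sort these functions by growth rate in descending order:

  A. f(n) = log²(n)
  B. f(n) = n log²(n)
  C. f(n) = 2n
B > C > A

Comparing growth rates:
B = n log²(n) is O(n log² n)
C = 2n is O(n)
A = log²(n) is O(log² n)

Therefore, the order from fastest to slowest is: B > C > A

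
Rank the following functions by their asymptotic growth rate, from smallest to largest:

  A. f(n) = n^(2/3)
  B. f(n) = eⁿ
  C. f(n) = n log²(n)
A < C < B

Comparing growth rates:
A = n^(2/3) is O(n^(2/3))
C = n log²(n) is O(n log² n)
B = eⁿ is O(eⁿ)

Therefore, the order from slowest to fastest is: A < C < B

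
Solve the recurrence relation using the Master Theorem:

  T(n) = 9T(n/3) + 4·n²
Θ(n² log n)

Master Theorem: a = 9, b = 3, f(n) = 4·n².
Compute the critical exponent d = log₃(9) = 2.
Compare f(n) = Θ(n²) against n^d:
  k = 2 = d, so f(n) = Θ(n^d) — Case 2.
  Work is balanced across levels: T(n) = Θ(n^d log n) = Θ(n² log n).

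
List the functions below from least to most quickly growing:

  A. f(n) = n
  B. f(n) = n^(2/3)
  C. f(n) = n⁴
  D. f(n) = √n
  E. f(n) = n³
D < B < A < E < C

Comparing growth rates:
D = √n is O(√n)
B = n^(2/3) is O(n^(2/3))
A = n is O(n)
E = n³ is O(n³)
C = n⁴ is O(n⁴)

Therefore, the order from slowest to fastest is: D < B < A < E < C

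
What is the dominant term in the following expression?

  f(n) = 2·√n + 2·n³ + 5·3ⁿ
5·3ⁿ

Looking at each term:
  - 2·√n is O(√n)
  - 2·n³ is O(n³)
  - 5·3ⁿ is O(3ⁿ)

The term 5·3ⁿ (O(3ⁿ)) grows fastest and dominates all others.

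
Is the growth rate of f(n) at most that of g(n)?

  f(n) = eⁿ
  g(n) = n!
True

f(n) = eⁿ is O(eⁿ), and g(n) = n! is O(n!).
Since O(eⁿ) ⊆ O(n!) (f grows no faster than g), f(n) = O(g(n)) is true.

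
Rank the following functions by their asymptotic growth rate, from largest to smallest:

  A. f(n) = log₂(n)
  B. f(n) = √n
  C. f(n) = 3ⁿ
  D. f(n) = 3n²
C > D > B > A

Comparing growth rates:
C = 3ⁿ is O(3ⁿ)
D = 3n² is O(n²)
B = √n is O(√n)
A = log₂(n) is O(log n)

Therefore, the order from fastest to slowest is: C > D > B > A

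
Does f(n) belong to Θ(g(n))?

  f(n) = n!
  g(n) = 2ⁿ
False

f(n) = n! is O(n!), and g(n) = 2ⁿ is O(2ⁿ).
Since they have different growth rates, f(n) = Θ(g(n)) is false.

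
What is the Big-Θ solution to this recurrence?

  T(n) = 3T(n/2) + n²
Θ(n²)

Master Theorem: a = 3, b = 2, f(n) = n².
Compute the critical exponent d = log₂(3) = 1.585.
Compare f(n) = Θ(n²) against n^d:
  k = 2 > d = 1.585, so f(n) = Ω(n^(d+ε)) — Case 3.
  Regularity: a·(n/b)^2/n^2 = a/b^2 = 3/4 < 1 ✓.
  The top-level work dominates: T(n) = Θ(f(n)) = Θ(n²).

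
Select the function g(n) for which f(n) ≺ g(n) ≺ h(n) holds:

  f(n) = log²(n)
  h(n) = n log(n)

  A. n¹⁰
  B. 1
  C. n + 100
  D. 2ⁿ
C

We need g(n) with log²(n) = o(g(n)) and g(n) = o(n log(n)), i.e. O(log² n) ≺ g ≺ O(n log n).
Check each option:
  A. n¹⁰ — O(n¹⁰) does not grow strictly slower than h(n)
  B. 1 — O(1) does not grow strictly faster than f(n)
  C. n + 100 — O(n) is strictly between O(log² n) and O(n log n) ✓
  D. 2ⁿ — O(2ⁿ) does not grow strictly slower than h(n)

Only option C (n + 100) lies strictly between.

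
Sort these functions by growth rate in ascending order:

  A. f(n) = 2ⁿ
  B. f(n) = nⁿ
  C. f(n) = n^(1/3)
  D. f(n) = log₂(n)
D < C < A < B

Comparing growth rates:
D = log₂(n) is O(log n)
C = n^(1/3) is O(n^(1/3))
A = 2ⁿ is O(2ⁿ)
B = nⁿ is O(nⁿ)

Therefore, the order from slowest to fastest is: D < C < A < B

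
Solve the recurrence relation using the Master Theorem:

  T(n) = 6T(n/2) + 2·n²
Θ(n^log₂(6))

Master Theorem: a = 6, b = 2, f(n) = 2·n².
Compute the critical exponent d = log₂(6) = 2.585.
Compare f(n) = Θ(n²) against n^d:
  k = 2 < d = 2.585, so f(n) = O(n^(d-ε)) — Case 1.
  The recursion cost dominates: T(n) = Θ(n^d) = Θ(n^log₂(6)).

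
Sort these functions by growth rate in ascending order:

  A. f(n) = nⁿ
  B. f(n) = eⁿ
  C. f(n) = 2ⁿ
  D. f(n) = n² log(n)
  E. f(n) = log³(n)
E < D < C < B < A

Comparing growth rates:
E = log³(n) is O(log³ n)
D = n² log(n) is O(n² log n)
C = 2ⁿ is O(2ⁿ)
B = eⁿ is O(eⁿ)
A = nⁿ is O(nⁿ)

Therefore, the order from slowest to fastest is: E < D < C < B < A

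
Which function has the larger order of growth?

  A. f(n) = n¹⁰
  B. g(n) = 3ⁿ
B

f(n) = n¹⁰ is O(n¹⁰), while g(n) = 3ⁿ is O(3ⁿ).
Since O(3ⁿ) grows faster than O(n¹⁰), g(n) dominates.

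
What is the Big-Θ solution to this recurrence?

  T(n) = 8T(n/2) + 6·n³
Θ(n³ log n)

Master Theorem: a = 8, b = 2, f(n) = 6·n³.
Compute the critical exponent d = log₂(8) = 3.
Compare f(n) = Θ(n³) against n^d:
  k = 3 = d, so f(n) = Θ(n^d) — Case 2.
  Work is balanced across levels: T(n) = Θ(n^d log n) = Θ(n³ log n).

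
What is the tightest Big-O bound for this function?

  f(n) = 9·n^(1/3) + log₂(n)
O(n^(1/3))

The dominant term in 9·n^(1/3) + log₂(n) is 9·n^(1/3), which is Θ(n^(1/3)).
Lower-order terms (log₂(n)) are asymptotically negligible.
Constants are absorbed, so the tightest bound is O(n^(1/3)).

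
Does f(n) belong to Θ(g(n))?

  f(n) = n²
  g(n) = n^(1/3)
False

f(n) = n² is O(n²), and g(n) = n^(1/3) is O(n^(1/3)).
Since they have different growth rates, f(n) = Θ(g(n)) is false.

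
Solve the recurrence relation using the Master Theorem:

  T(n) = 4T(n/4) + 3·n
Θ(n log n)

Master Theorem: a = 4, b = 4, f(n) = 3·n.
Compute the critical exponent d = log₄(4) = 1.
Compare f(n) = Θ(n) against n^d:
  k = 1 = d, so f(n) = Θ(n^d) — Case 2.
  Work is balanced across levels: T(n) = Θ(n^d log n) = Θ(n log n).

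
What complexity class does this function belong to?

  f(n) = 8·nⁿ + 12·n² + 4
O(nⁿ)

The dominant term in 8·nⁿ + 12·n² + 4 is 8·nⁿ, which is Θ(nⁿ).
Lower-order terms (12·n², 4) are asymptotically negligible.
Constants are absorbed, so the tightest bound is O(nⁿ).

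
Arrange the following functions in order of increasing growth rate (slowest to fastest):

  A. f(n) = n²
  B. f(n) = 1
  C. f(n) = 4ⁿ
B < A < C

Comparing growth rates:
B = 1 is O(1)
A = n² is O(n²)
C = 4ⁿ is O(4ⁿ)

Therefore, the order from slowest to fastest is: B < A < C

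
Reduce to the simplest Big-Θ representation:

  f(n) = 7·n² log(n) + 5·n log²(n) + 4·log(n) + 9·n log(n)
Θ(n² log n)

Order the terms by growth rate: 4·log(n) ≺ 9·n log(n) ≺ 5·n log²(n) ≺ 7·n² log(n).
The fastest-growing term 7·n² log(n) dominates as n → ∞; dropping its constant factor gives Θ(n² log n).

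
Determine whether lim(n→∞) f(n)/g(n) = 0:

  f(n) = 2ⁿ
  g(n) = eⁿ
True

f(n) = 2ⁿ is O(2ⁿ), and g(n) = eⁿ is O(eⁿ).
Since O(2ⁿ) grows strictly slower than O(eⁿ), f(n) = o(g(n)) is true.
This means lim(n→∞) f(n)/g(n) = 0.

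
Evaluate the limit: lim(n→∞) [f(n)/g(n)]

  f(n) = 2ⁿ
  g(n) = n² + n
∞

Since 2ⁿ (O(2ⁿ)) grows faster than n² + n (O(n²)),
the ratio f(n)/g(n) → ∞ as n → ∞.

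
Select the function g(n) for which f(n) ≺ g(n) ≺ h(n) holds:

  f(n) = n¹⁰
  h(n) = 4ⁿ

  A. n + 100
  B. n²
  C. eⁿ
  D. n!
C

We need g(n) with n¹⁰ = o(g(n)) and g(n) = o(4ⁿ), i.e. O(n¹⁰) ≺ g ≺ O(4ⁿ).
Check each option:
  A. n + 100 — O(n) does not grow strictly faster than f(n)
  B. n² — O(n²) does not grow strictly faster than f(n)
  C. eⁿ — O(eⁿ) is strictly between O(n¹⁰) and O(4ⁿ) ✓
  D. n! — O(n!) does not grow strictly slower than h(n)

Only option C (eⁿ) lies strictly between.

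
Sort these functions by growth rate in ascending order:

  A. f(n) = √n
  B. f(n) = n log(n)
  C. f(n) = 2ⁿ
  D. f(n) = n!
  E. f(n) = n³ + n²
A < B < E < C < D

Comparing growth rates:
A = √n is O(√n)
B = n log(n) is O(n log n)
E = n³ + n² is O(n³)
C = 2ⁿ is O(2ⁿ)
D = n! is O(n!)

Therefore, the order from slowest to fastest is: A < B < E < C < D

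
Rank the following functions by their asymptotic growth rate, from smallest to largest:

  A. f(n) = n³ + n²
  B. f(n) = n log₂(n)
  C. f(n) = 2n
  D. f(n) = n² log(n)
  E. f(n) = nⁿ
C < B < D < A < E

Comparing growth rates:
C = 2n is O(n)
B = n log₂(n) is O(n log n)
D = n² log(n) is O(n² log n)
A = n³ + n² is O(n³)
E = nⁿ is O(nⁿ)

Therefore, the order from slowest to fastest is: C < B < D < A < E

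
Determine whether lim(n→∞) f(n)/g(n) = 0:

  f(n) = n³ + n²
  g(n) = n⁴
True

f(n) = n³ + n² is O(n³), and g(n) = n⁴ is O(n⁴).
Since O(n³) grows strictly slower than O(n⁴), f(n) = o(g(n)) is true.
This means lim(n→∞) f(n)/g(n) = 0.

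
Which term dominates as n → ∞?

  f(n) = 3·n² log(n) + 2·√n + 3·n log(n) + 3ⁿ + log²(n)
3ⁿ

Looking at each term:
  - 3·n² log(n) is O(n² log n)
  - 2·√n is O(√n)
  - 3·n log(n) is O(n log n)
  - 3ⁿ is O(3ⁿ)
  - log²(n) is O(log² n)

The term 3ⁿ (O(3ⁿ)) grows fastest and dominates all others.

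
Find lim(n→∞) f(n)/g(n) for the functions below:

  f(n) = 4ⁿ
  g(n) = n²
∞

Since 4ⁿ (O(4ⁿ)) grows faster than n² (O(n²)),
the ratio f(n)/g(n) → ∞ as n → ∞.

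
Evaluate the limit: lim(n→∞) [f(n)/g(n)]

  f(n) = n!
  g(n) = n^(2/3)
∞

Since n! (O(n!)) grows faster than n^(2/3) (O(n^(2/3))),
the ratio f(n)/g(n) → ∞ as n → ∞.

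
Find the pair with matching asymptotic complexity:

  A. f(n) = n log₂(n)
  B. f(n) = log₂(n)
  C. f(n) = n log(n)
A and C

Examining each function:
  A. n log₂(n) is O(n log n)
  B. log₂(n) is O(log n)
  C. n log(n) is O(n log n)

Functions A and C both have the same complexity class.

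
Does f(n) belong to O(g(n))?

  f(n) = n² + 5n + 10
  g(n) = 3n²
True

f(n) = n² + 5n + 10 and g(n) = 3n² are both O(n²).
Big-O permits equal growth rates (f ≤ c·g for some c), so f(n) = O(g(n)) is true.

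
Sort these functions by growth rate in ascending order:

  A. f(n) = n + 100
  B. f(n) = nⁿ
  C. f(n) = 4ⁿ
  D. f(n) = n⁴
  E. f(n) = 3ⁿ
A < D < E < C < B

Comparing growth rates:
A = n + 100 is O(n)
D = n⁴ is O(n⁴)
E = 3ⁿ is O(3ⁿ)
C = 4ⁿ is O(4ⁿ)
B = nⁿ is O(nⁿ)

Therefore, the order from slowest to fastest is: A < D < E < C < B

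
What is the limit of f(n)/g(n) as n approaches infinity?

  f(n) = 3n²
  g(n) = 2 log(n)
∞

Since 3n² (O(n²)) grows faster than 2 log(n) (O(log n)),
the ratio f(n)/g(n) → ∞ as n → ∞.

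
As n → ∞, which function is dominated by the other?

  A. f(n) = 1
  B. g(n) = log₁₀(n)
A

f(n) = 1 is O(1), while g(n) = log₁₀(n) is O(log n).
Since O(1) grows slower than O(log n), f(n) is dominated.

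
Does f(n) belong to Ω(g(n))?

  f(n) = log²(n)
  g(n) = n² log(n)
False

f(n) = log²(n) is O(log² n), and g(n) = n² log(n) is O(n² log n).
Since O(log² n) grows slower than O(n² log n), f(n) = Ω(g(n)) is false.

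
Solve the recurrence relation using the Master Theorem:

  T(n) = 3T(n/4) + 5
Θ(n^log₄(3))

Master Theorem: a = 3, b = 4, f(n) = 5.
Compute the critical exponent d = log₄(3) = 0.792.
Compare f(n) = Θ(1) against n^d:
  k = 0 < d = 0.792, so f(n) = O(n^(d-ε)) — Case 1.
  The recursion cost dominates: T(n) = Θ(n^d) = Θ(n^log₄(3)).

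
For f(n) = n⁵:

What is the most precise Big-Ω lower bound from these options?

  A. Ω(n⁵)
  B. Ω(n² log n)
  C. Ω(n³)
A

f(n) = n⁵ is Ω(n⁵).
All listed options are valid Big-Ω bounds (lower bounds),
but Ω(n⁵) is the tightest (largest valid bound).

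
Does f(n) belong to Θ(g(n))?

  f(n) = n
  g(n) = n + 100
True

f(n) = n and g(n) = n + 100 are both O(n).
Since they have the same asymptotic growth rate, f(n) = Θ(g(n)) is true.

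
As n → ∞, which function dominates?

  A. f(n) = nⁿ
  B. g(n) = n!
A

f(n) = nⁿ is O(nⁿ), while g(n) = n! is O(n!).
Since O(nⁿ) grows faster than O(n!), f(n) dominates.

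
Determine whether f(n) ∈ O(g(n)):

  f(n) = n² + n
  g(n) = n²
True

f(n) = n² + n and g(n) = n² are both O(n²).
Big-O permits equal growth rates (f ≤ c·g for some c), so f(n) = O(g(n)) is true.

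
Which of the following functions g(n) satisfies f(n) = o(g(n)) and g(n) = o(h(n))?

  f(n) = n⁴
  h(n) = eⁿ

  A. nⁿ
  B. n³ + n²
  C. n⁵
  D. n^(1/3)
C

We need g(n) with n⁴ = o(g(n)) and g(n) = o(eⁿ), i.e. O(n⁴) ≺ g ≺ O(eⁿ).
Check each option:
  A. nⁿ — O(nⁿ) does not grow strictly slower than h(n)
  B. n³ + n² — O(n³) does not grow strictly faster than f(n)
  C. n⁵ — O(n⁵) is strictly between O(n⁴) and O(eⁿ) ✓
  D. n^(1/3) — O(n^(1/3)) does not grow strictly faster than f(n)

Only option C (n⁵) lies strictly between.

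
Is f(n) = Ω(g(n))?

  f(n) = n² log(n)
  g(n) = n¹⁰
False

f(n) = n² log(n) is O(n² log n), and g(n) = n¹⁰ is O(n¹⁰).
Since O(n² log n) grows slower than O(n¹⁰), f(n) = Ω(g(n)) is false.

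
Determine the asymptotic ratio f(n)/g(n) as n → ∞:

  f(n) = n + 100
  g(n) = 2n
1/2

Since n + 100 and 2n have the same growth rate (O(n)),
the ratio converges to a constant: 1/2.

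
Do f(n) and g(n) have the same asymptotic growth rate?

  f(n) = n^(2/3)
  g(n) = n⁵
False

f(n) = n^(2/3) is O(n^(2/3)), and g(n) = n⁵ is O(n⁵).
Since they have different growth rates, f(n) = Θ(g(n)) is false.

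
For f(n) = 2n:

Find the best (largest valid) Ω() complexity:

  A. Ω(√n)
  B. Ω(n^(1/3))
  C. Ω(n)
C

f(n) = 2n is Ω(n).
All listed options are valid Big-Ω bounds (lower bounds),
but Ω(n) is the tightest (largest valid bound).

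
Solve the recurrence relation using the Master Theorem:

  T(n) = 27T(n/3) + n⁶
Θ(n⁶)

Master Theorem: a = 27, b = 3, f(n) = n⁶.
Compute the critical exponent d = log₃(27) = 3.
Compare f(n) = Θ(n⁶) against n^d:
  k = 6 > d = 3, so f(n) = Ω(n^(d+ε)) — Case 3.
  Regularity: a·(n/b)^6/n^6 = a/b^6 = 27/729 < 1 ✓.
  The top-level work dominates: T(n) = Θ(f(n)) = Θ(n⁶).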